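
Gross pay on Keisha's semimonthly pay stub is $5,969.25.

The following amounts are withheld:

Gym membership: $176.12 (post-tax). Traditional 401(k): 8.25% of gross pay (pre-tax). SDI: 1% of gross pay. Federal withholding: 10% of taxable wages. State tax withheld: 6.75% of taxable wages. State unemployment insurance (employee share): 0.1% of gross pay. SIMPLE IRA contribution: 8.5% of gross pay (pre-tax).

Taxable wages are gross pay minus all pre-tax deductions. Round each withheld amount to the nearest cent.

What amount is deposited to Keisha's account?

Traditional 401(k): $5,969.25 × 0.0825 = $492.46
SIMPLE IRA contribution: $5,969.25 × 0.085 = $507.39
Pre-tax total = $492.46 + $507.39 = $999.85
Taxable wages = $5,969.25 − $999.85 = $4,969.40
Federal withholding: $4,969.40 × 0.1 = $496.94
State tax withheld: $4,969.40 × 0.0675 = $335.43
State unemployment insurance (employee share): $5,969.25 × 0.001 = $5.97
SDI: $5,969.25 × 0.01 = $59.69
Gym membership: $176.12
Total deductions = $492.46 + $507.39 + $496.94 + $335.43 + $5.97 + $59.69 + $176.12 = $2,074.00
Net pay = $5,969.25 − $2,074.00 = $3,895.25

$3,895.25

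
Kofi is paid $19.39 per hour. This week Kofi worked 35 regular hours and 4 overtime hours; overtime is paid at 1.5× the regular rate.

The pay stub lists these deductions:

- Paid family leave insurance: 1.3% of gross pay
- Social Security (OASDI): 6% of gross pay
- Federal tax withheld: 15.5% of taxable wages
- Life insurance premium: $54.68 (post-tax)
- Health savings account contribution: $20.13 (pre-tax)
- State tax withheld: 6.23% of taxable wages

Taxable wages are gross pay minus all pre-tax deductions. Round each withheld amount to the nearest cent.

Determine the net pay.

Regular pay: 35 × $19.39 = $678.65
Overtime pay: 4 × $19.39 × 1.5 = $116.34
Gross pay = $678.65 + $116.34 = $794.99
Health savings account contribution: $20.13
Taxable wages = $794.99 − $20.13 = $774.86
Federal tax withheld: $774.86 × 0.155 = $120.10
State tax withheld: $774.86 × 0.0623 = $48.27
Social Security (OASDI): $794.99 × 0.06 = $47.70
Paid family leave insurance: $794.99 × 0.013 = $10.33
Life insurance premium: $54.68
Total deductions = $20.13 + $120.10 + $48.27 + $47.70 + $10.33 + $54.68 = $301.21
Net pay = $794.99 − $301.21 = $493.78

$493.78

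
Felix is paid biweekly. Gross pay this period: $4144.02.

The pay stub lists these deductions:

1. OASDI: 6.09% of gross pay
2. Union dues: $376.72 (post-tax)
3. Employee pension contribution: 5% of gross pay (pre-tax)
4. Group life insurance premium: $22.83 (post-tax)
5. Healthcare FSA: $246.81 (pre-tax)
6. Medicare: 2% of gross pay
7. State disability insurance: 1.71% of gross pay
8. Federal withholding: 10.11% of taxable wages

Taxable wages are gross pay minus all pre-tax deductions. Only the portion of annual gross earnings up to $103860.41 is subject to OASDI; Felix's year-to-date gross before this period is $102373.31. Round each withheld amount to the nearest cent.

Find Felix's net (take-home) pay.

$2673.10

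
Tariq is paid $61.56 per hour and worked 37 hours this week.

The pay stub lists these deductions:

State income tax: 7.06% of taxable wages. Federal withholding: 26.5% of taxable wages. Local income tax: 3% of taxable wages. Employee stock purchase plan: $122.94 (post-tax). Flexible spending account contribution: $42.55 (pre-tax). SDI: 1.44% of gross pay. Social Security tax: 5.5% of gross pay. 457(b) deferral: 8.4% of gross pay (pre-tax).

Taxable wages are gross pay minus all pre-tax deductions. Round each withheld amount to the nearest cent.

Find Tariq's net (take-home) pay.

Gross pay: 37 × $61.56 = $2,277.72
Flexible spending account contribution: $42.55
457(b) deferral: $2,277.72 × 0.084 = $191.33
Pre-tax total = $42.55 + $191.33 = $233.88
Taxable wages = $2,277.72 − $233.88 = $2,043.84
State income tax: $2,043.84 × 0.0706 = $144.30
Federal withholding: $2,043.84 × 0.265 = $541.62
Local income tax: $2,043.84 × 0.03 = $61.32
SDI: $2,277.72 × 0.0144 = $32.80
Social Security tax: $2,277.72 × 0.055 = $125.27
Employee stock purchase plan: $122.94
Total deductions = $42.55 + $191.33 + $144.30 + $541.62 + $61.32 + $32.80 + $125.27 + $122.94 = $1,262.13
Net pay = $2,277.72 − $1,262.13 = $1,015.59

$1,015.59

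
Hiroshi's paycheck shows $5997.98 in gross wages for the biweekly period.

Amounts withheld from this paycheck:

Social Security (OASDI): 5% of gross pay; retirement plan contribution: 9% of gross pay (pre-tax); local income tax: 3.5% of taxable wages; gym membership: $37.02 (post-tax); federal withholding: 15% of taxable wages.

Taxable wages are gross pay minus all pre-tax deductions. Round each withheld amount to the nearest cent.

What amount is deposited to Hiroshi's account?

$4111.48

Retirement plan contribution: $5997.98 × 0.09 = $539.82
Taxable wages = $5997.98 − $539.82 = $5458.16
Local income tax: $5458.16 × 0.035 = $191.04
Federal withholding: $5458.16 × 0.15 = $818.72
Social Security (OASDI): $5997.98 × 0.05 = $299.90
Gym membership: $37.02
Total deductions = $539.82 + $191.04 + $818.72 + $299.90 + $37.02 = $1886.50
Net pay = $5997.98 − $1886.50 = $4111.48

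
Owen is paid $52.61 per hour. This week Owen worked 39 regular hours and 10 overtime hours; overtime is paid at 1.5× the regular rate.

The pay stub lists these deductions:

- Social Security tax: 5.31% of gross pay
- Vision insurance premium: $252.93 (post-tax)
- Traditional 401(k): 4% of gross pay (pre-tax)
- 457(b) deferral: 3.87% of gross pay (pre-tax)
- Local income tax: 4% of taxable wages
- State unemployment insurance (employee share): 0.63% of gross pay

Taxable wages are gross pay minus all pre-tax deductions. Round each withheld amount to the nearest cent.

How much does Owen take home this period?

$2,090.99

Regular pay: 39 × $52.61 = $2,051.79
Overtime pay: 10 × $52.61 × 1.5 = $789.15
Gross pay = $2,051.79 + $789.15 = $2,840.94
Traditional 401(k): $2,840.94 × 0.04 = $113.64
457(b) deferral: $2,840.94 × 0.0387 = $109.94
Pre-tax total = $113.64 + $109.94 = $223.58
Taxable wages = $2,840.94 − $223.58 = $2,617.36
Local income tax: $2,617.36 × 0.04 = $104.69
Social Security tax: $2,840.94 × 0.0531 = $150.85
State unemployment insurance (employee share): $2,840.94 × 0.0063 = $17.90
Vision insurance premium: $252.93
Total deductions = $113.64 + $109.94 + $104.69 + $150.85 + $17.90 + $252.93 = $749.95
Net pay = $2,840.94 − $749.95 = $2,090.99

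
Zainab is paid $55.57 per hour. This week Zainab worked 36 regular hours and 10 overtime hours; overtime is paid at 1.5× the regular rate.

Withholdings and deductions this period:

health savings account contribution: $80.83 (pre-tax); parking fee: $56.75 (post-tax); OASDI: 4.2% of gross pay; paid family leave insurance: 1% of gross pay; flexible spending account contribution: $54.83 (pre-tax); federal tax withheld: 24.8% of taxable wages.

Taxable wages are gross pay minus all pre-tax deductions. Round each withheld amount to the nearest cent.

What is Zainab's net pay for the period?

Regular pay: 36 × $55.57 = $2,000.52
Overtime pay: 10 × $55.57 × 1.5 = $833.55
Gross pay = $2,000.52 + $833.55 = $2,834.07
Health savings account contribution: $80.83
Flexible spending account contribution: $54.83
Pre-tax total = $80.83 + $54.83 = $135.66
Taxable wages = $2,834.07 − $135.66 = $2,698.41
Federal tax withheld: $2,698.41 × 0.248 = $669.21
OASDI: $2,834.07 × 0.042 = $119.03
Paid family leave insurance: $2,834.07 × 0.01 = $28.34
Parking fee: $56.75
Total deductions = $80.83 + $54.83 + $669.21 + $119.03 + $28.34 + $56.75 = $1,008.99
Net pay = $2,834.07 − $1,008.99 = $1,825.08

$1,825.08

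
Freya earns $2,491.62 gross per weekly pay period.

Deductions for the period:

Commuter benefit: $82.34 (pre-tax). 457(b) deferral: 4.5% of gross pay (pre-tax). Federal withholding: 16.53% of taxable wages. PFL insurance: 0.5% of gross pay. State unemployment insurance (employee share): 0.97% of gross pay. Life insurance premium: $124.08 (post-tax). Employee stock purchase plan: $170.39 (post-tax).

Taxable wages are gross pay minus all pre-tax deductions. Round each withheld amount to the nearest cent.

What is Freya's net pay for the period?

Commuter benefit: $82.34
457(b) deferral: $2,491.62 × 0.045 = $112.12
Pre-tax total = $82.34 + $112.12 = $194.46
Taxable wages = $2,491.62 − $194.46 = $2,297.16
Federal withholding: $2,297.16 × 0.1653 = $379.72
State unemployment insurance (employee share): $2,491.62 × 0.0097 = $24.17
PFL insurance: $2,491.62 × 0.005 = $12.46
Life insurance premium: $124.08
Employee stock purchase plan: $170.39
Total deductions = $82.34 + $112.12 + $379.72 + $24.17 + $12.46 + $124.08 + $170.39 = $905.28
Net pay = $2,491.62 − $905.28 = $1,586.34

$1,586.34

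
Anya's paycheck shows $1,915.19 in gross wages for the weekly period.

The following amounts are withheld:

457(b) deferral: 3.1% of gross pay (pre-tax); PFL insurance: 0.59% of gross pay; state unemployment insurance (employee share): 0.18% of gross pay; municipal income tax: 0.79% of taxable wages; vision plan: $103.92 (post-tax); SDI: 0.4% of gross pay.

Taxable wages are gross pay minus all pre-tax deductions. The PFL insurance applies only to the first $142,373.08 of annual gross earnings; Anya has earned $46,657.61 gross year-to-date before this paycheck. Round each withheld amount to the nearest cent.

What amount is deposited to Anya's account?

457(b) deferral: $1,915.19 × 0.031 = $59.37
Taxable wages = $1,915.19 − $59.37 = $1,855.82
Municipal income tax: $1,855.82 × 0.0079 = $14.66
PFL insurance: cap not yet reached, full $1,915.19 is subject → $1,915.19 × 0.0059 = $11.30
State unemployment insurance (employee share): $1,915.19 × 0.0018 = $3.45
SDI: $1,915.19 × 0.004 = $7.66
Vision plan: $103.92
Total deductions = $59.37 + $14.66 + $11.30 + $3.45 + $7.66 + $103.92 = $200.36
Net pay = $1,915.19 − $200.36 = $1,714.83

$1,714.83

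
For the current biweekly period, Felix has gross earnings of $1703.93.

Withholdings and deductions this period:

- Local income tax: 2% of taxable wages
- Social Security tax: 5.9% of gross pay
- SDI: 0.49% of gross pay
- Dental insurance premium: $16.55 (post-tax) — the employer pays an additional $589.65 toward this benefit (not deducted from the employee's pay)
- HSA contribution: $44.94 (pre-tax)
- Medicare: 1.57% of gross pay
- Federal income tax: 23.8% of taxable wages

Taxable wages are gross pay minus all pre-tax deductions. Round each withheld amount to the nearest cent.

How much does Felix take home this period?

$1078.79

HSA contribution: $44.94
Taxable wages = $1703.93 − $44.94 = $1658.99
Federal income tax: $1658.99 × 0.238 = $394.84
Local income tax: $1658.99 × 0.02 = $33.18
SDI: $1703.93 × 0.0049 = $8.35
Social Security tax: $1703.93 × 0.059 = $100.53
Medicare: $1703.93 × 0.0157 = $26.75
Dental insurance premium: $16.55
(Employer's $589.65 toward dental insurance premium is not withheld from the employee.)
Total deductions = $44.94 + $394.84 + $33.18 + $8.35 + $100.53 + $26.75 + $16.55 = $625.14
Net pay = $1703.93 − $625.14 = $1078.79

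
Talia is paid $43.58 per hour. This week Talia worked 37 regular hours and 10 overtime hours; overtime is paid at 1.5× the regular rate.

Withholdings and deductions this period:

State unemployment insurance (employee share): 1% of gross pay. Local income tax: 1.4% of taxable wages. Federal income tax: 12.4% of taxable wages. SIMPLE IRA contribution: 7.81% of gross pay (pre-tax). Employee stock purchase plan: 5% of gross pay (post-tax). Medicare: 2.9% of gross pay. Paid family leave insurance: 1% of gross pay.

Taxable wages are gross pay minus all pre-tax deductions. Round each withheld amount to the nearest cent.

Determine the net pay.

Regular pay: 37 × $43.58 = $1612.46
Overtime pay: 10 × $43.58 × 1.5 = $653.70
Gross pay = $1612.46 + $653.70 = $2266.16
SIMPLE IRA contribution: $2266.16 × 0.0781 = $176.99
Taxable wages = $2266.16 − $176.99 = $2089.17
Local income tax: $2089.17 × 0.014 = $29.25
Federal income tax: $2089.17 × 0.124 = $259.06
State unemployment insurance (employee share): $2266.16 × 0.01 = $22.66
Paid family leave insurance: $2266.16 × 0.01 = $22.66
Medicare: $2266.16 × 0.029 = $65.72
Employee stock purchase plan: $2266.16 × 0.05 = $113.31
Total deductions = $176.99 + $29.25 + $259.06 + $22.66 + $22.66 + $65.72 + $113.31 = $689.65
Net pay = $2266.16 − $689.65 = $1576.51

$1576.51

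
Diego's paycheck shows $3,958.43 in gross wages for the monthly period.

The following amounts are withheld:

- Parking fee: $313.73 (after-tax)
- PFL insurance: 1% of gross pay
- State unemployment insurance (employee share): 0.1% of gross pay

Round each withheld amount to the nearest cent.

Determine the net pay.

PFL insurance: $3,958.43 × 0.01 = $39.58
State unemployment insurance (employee share): $3,958.43 × 0.001 = $3.96
Parking fee: $313.73
Total deductions = $39.58 + $3.96 + $313.73 = $357.27
Net pay = $3,958.43 − $357.27 = $3,601.16

$3,601.16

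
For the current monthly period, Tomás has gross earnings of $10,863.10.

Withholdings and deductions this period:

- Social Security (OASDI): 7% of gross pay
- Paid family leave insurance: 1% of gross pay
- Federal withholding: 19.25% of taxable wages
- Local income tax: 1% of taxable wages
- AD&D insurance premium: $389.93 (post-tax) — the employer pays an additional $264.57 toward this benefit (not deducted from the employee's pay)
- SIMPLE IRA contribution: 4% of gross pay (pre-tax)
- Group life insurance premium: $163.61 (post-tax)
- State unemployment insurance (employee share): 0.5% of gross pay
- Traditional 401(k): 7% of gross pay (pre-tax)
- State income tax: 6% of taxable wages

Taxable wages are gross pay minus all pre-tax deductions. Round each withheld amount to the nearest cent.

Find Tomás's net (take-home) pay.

Traditional 401(k): $10,863.10 × 0.07 = $760.42
SIMPLE IRA contribution: $10,863.10 × 0.04 = $434.52
Pre-tax total = $760.42 + $434.52 = $1,194.94
Taxable wages = $10,863.10 − $1,194.94 = $9,668.16
State income tax: $9,668.16 × 0.06 = $580.09
Federal withholding: $9,668.16 × 0.1925 = $1,861.12
Local income tax: $9,668.16 × 0.01 = $96.68
Paid family leave insurance: $10,863.10 × 0.01 = $108.63
Social Security (OASDI): $10,863.10 × 0.07 = $760.42
State unemployment insurance (employee share): $10,863.10 × 0.005 = $54.32
AD&D insurance premium: $389.93
Group life insurance premium: $163.61
(Employer's $264.57 toward AD&D insurance premium is not withheld from the employee.)
Total deductions = $760.42 + $434.52 + $580.09 + $1,861.12 + $96.68 + $108.63 + $760.42 + $54.32 + $389.93 + $163.61 = $5,209.74
Net pay = $10,863.10 − $5,209.74 = $5,653.36

$5,653.36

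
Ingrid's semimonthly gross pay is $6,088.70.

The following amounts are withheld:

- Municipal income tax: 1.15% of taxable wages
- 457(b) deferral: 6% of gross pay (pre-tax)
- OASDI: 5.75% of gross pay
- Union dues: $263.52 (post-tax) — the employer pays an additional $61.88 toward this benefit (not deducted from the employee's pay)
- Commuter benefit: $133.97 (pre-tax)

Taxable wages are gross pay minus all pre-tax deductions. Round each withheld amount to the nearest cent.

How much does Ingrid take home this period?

457(b) deferral: $6,088.70 × 0.06 = $365.32
Commuter benefit: $133.97
Pre-tax total = $365.32 + $133.97 = $499.29
Taxable wages = $6,088.70 − $499.29 = $5,589.41
Municipal income tax: $5,589.41 × 0.0115 = $64.28
OASDI: $6,088.70 × 0.0575 = $350.10
Union dues: $263.52
(Employer's $61.88 toward union dues is not withheld from the employee.)
Total deductions = $365.32 + $133.97 + $64.28 + $350.10 + $263.52 = $1,177.19
Net pay = $6,088.70 − $1,177.19 = $4,911.51

$4,911.51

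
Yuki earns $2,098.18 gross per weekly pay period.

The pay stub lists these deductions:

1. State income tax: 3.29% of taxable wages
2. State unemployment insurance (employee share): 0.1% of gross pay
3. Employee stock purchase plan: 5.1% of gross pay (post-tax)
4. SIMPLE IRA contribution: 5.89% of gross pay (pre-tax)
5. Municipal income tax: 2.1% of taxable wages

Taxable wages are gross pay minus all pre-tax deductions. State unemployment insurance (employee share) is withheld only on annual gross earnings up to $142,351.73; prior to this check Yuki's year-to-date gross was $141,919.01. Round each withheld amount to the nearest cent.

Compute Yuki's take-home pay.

$1,760.73

SIMPLE IRA contribution: $2,098.18 × 0.0589 = $123.58
Taxable wages = $2,098.18 − $123.58 = $1,974.60
Municipal income tax: $1,974.60 × 0.021 = $41.47
State income tax: $1,974.60 × 0.0329 = $64.96
State unemployment insurance (employee share): only $142,351.73 − $141,919.01 = $432.72 of this check is subject → $432.72 × 0.001 = $0.43
Employee stock purchase plan: $2,098.18 × 0.051 = $107.01
Total deductions = $123.58 + $41.47 + $64.96 + $0.43 + $107.01 = $337.45
Net pay = $2,098.18 − $337.45 = $1,760.73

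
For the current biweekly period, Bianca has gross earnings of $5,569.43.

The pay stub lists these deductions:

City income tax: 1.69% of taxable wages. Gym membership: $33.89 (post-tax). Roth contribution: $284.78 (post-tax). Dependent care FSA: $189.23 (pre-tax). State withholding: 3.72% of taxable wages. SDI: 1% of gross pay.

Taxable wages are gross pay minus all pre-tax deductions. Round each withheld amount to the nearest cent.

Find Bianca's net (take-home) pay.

$4,714.77

Dependent care FSA: $189.23
Taxable wages = $5,569.43 − $189.23 = $5,380.20
City income tax: $5,380.20 × 0.0169 = $90.93
State withholding: $5,380.20 × 0.0372 = $200.14
SDI: $5,569.43 × 0.01 = $55.69
Roth contribution: $284.78
Gym membership: $33.89
Total deductions = $189.23 + $90.93 + $200.14 + $55.69 + $284.78 + $33.89 = $854.66
Net pay = $5,569.43 − $854.66 = $4,714.77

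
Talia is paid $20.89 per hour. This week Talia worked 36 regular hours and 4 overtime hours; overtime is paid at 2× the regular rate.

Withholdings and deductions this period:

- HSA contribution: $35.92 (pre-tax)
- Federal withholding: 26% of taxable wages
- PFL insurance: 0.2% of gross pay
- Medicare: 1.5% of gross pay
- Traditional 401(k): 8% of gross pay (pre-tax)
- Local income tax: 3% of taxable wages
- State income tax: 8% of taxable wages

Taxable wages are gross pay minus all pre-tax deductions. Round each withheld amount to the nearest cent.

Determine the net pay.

$494.49

Regular pay: 36 × $20.89 = $752.04
Overtime pay: 4 × $20.89 × 2 = $167.12
Gross pay = $752.04 + $167.12 = $919.16
Traditional 401(k): $919.16 × 0.08 = $73.53
HSA contribution: $35.92
Pre-tax total = $73.53 + $35.92 = $109.45
Taxable wages = $919.16 − $109.45 = $809.71
Local income tax: $809.71 × 0.03 = $24.29
Federal withholding: $809.71 × 0.26 = $210.52
State income tax: $809.71 × 0.08 = $64.78
PFL insurance: $919.16 × 0.002 = $1.84
Medicare: $919.16 × 0.015 = $13.79
Total deductions = $73.53 + $35.92 + $24.29 + $210.52 + $64.78 + $1.84 + $13.79 = $424.67
Net pay = $919.16 − $424.67 = $494.49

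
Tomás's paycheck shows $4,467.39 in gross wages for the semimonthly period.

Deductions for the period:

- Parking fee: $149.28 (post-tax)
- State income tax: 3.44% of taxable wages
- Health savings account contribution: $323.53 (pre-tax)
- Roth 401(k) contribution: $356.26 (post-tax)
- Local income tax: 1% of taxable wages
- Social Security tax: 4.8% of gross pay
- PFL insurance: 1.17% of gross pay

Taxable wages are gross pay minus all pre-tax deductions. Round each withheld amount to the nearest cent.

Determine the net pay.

$3,187.63

Health savings account contribution: $323.53
Taxable wages = $4,467.39 − $323.53 = $4,143.86
Local income tax: $4,143.86 × 0.01 = $41.44
State income tax: $4,143.86 × 0.0344 = $142.55
PFL insurance: $4,467.39 × 0.0117 = $52.27
Social Security tax: $4,467.39 × 0.048 = $214.43
Parking fee: $149.28
Roth 401(k) contribution: $356.26
Total deductions = $323.53 + $41.44 + $142.55 + $52.27 + $214.43 + $149.28 + $356.26 = $1,279.76
Net pay = $4,467.39 − $1,279.76 = $3,187.63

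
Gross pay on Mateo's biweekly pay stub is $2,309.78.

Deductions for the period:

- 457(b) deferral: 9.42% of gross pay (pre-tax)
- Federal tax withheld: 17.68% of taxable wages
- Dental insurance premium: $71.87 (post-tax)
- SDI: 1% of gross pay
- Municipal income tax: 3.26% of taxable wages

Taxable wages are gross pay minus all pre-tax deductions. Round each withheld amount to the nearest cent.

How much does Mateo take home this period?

457(b) deferral: $2,309.78 × 0.0942 = $217.58
Taxable wages = $2,309.78 − $217.58 = $2,092.20
Municipal income tax: $2,092.20 × 0.0326 = $68.21
Federal tax withheld: $2,092.20 × 0.1768 = $369.90
SDI: $2,309.78 × 0.01 = $23.10
Dental insurance premium: $71.87
Total deductions = $217.58 + $68.21 + $369.90 + $23.10 + $71.87 = $750.66
Net pay = $2,309.78 − $750.66 = $1,559.12

$1,559.12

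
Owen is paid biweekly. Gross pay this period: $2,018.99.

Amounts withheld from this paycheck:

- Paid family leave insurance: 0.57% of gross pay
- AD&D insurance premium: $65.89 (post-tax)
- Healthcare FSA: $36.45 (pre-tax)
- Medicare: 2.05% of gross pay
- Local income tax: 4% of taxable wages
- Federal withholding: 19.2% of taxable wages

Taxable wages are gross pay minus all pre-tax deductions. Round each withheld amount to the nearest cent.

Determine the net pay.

Healthcare FSA: $36.45
Taxable wages = $2,018.99 − $36.45 = $1,982.54
Local income tax: $1,982.54 × 0.04 = $79.30
Federal withholding: $1,982.54 × 0.192 = $380.65
Paid family leave insurance: $2,018.99 × 0.0057 = $11.51
Medicare: $2,018.99 × 0.0205 = $41.39
AD&D insurance premium: $65.89
Total deductions = $36.45 + $79.30 + $380.65 + $11.51 + $41.39 + $65.89 = $615.19
Net pay = $2,018.99 − $615.19 = $1,403.80

$1,403.80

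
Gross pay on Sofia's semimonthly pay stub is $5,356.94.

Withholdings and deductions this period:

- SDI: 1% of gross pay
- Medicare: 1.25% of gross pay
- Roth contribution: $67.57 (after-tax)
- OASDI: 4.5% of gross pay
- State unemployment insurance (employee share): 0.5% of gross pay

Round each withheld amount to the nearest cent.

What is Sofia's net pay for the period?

$4,901.00

OASDI: $5,356.94 × 0.045 = $241.06
Medicare: $5,356.94 × 0.0125 = $66.96
SDI: $5,356.94 × 0.01 = $53.57
State unemployment insurance (employee share): $5,356.94 × 0.005 = $26.78
Roth contribution: $67.57
Total deductions = $241.06 + $66.96 + $53.57 + $26.78 + $67.57 = $455.94
Net pay = $5,356.94 − $455.94 = $4,901.00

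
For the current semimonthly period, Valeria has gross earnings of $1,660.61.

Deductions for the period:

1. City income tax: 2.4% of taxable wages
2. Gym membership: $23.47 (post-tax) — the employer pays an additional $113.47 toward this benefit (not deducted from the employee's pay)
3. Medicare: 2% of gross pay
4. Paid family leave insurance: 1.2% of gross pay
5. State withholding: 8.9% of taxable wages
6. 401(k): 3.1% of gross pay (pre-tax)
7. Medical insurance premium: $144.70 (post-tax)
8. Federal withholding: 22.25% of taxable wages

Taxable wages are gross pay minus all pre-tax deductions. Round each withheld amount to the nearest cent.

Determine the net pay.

401(k): $1,660.61 × 0.031 = $51.48
Taxable wages = $1,660.61 − $51.48 = $1,609.13
State withholding: $1,609.13 × 0.089 = $143.21
Federal withholding: $1,609.13 × 0.2225 = $358.03
City income tax: $1,609.13 × 0.024 = $38.62
Paid family leave insurance: $1,660.61 × 0.012 = $19.93
Medicare: $1,660.61 × 0.02 = $33.21
Gym membership: $23.47
Medical insurance premium: $144.70
(Employer's $113.47 toward gym membership is not withheld from the employee.)
Total deductions = $51.48 + $143.21 + $358.03 + $38.62 + $19.93 + $33.21 + $23.47 + $144.70 = $812.65
Net pay = $1,660.61 − $812.65 = $847.96

$847.96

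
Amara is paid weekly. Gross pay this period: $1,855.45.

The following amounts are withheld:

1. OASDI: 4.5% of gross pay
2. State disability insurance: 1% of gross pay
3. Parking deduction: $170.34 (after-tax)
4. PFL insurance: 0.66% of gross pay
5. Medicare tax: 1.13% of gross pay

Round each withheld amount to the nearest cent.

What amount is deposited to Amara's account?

$1,549.84

PFL insurance: $1,855.45 × 0.0066 = $12.25
OASDI: $1,855.45 × 0.045 = $83.50
State disability insurance: $1,855.45 × 0.01 = $18.55
Medicare tax: $1,855.45 × 0.0113 = $20.97
Parking deduction: $170.34
Total deductions = $12.25 + $83.50 + $18.55 + $20.97 + $170.34 = $305.61
Net pay = $1,855.45 − $305.61 = $1,549.84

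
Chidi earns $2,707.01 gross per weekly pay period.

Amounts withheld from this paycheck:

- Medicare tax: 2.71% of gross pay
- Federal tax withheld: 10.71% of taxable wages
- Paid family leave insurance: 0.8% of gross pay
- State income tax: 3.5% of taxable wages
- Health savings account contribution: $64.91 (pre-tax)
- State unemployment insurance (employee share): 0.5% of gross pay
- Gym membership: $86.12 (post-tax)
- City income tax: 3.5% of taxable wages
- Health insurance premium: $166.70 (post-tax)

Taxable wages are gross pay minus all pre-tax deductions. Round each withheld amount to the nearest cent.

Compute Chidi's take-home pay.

Health savings account contribution: $64.91
Taxable wages = $2,707.01 − $64.91 = $2,642.10
Federal tax withheld: $2,642.10 × 0.1071 = $282.97
City income tax: $2,642.10 × 0.035 = $92.47
State income tax: $2,642.10 × 0.035 = $92.47
Paid family leave insurance: $2,707.01 × 0.008 = $21.66
Medicare tax: $2,707.01 × 0.0271 = $73.36
State unemployment insurance (employee share): $2,707.01 × 0.005 = $13.54
Health insurance premium: $166.70
Gym membership: $86.12
Total deductions = $64.91 + $282.97 + $92.47 + $92.47 + $21.66 + $73.36 + $13.54 + $166.70 + $86.12 = $894.20
Net pay = $2,707.01 − $894.20 = $1,812.81

$1,812.81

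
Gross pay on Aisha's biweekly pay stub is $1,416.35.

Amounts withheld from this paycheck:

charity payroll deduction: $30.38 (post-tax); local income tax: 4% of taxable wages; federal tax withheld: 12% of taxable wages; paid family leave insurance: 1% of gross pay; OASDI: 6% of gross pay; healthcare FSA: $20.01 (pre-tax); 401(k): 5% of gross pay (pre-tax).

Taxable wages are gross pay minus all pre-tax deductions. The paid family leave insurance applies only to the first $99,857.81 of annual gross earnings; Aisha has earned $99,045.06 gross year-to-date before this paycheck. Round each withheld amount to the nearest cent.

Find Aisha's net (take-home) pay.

Healthcare FSA: $20.01
401(k): $1,416.35 × 0.05 = $70.82
Pre-tax total = $20.01 + $70.82 = $90.83
Taxable wages = $1,416.35 − $90.83 = $1,325.52
Local income tax: $1,325.52 × 0.04 = $53.02
Federal tax withheld: $1,325.52 × 0.12 = $159.06
OASDI: $1,416.35 × 0.06 = $84.98
Paid family leave insurance: only $99,857.81 − $99,045.06 = $812.75 of this check is subject → $812.75 × 0.01 = $8.13
Charity payroll deduction: $30.38
Total deductions = $20.01 + $70.82 + $53.02 + $159.06 + $84.98 + $8.13 + $30.38 = $426.40
Net pay = $1,416.35 − $426.40 = $989.95

$989.95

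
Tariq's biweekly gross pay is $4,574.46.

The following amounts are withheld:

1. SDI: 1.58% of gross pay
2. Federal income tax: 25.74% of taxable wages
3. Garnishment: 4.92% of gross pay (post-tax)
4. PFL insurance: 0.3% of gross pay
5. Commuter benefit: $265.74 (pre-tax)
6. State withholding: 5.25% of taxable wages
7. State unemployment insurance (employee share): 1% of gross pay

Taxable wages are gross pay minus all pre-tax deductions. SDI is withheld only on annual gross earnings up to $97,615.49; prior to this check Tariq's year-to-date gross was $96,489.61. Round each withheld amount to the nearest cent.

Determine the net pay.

Commuter benefit: $265.74
Taxable wages = $4,574.46 − $265.74 = $4,308.72
Federal income tax: $4,308.72 × 0.2574 = $1,109.06
State withholding: $4,308.72 × 0.0525 = $226.21
SDI: only $97,615.49 − $96,489.61 = $1,125.88 of this check is subject → $1,125.88 × 0.0158 = $17.79
State unemployment insurance (employee share): $4,574.46 × 0.01 = $45.74
PFL insurance: $4,574.46 × 0.003 = $13.72
Garnishment: $4,574.46 × 0.0492 = $225.06
Total deductions = $265.74 + $1,109.06 + $226.21 + $17.79 + $45.74 + $13.72 + $225.06 = $1,903.32
Net pay = $4,574.46 − $1,903.32 = $2,671.14

$2,671.14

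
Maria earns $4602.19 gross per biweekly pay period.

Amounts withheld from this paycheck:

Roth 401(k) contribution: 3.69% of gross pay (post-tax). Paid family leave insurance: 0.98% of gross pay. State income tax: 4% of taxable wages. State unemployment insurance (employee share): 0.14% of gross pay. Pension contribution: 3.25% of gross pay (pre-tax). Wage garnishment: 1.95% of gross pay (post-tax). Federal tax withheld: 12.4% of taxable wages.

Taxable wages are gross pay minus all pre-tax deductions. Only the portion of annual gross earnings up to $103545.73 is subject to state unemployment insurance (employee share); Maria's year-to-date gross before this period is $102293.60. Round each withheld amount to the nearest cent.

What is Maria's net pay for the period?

$3415.99

Pension contribution: $4602.19 × 0.0325 = $149.57
Taxable wages = $4602.19 − $149.57 = $4452.62
State income tax: $4452.62 × 0.04 = $178.10
Federal tax withheld: $4452.62 × 0.124 = $552.12
State unemployment insurance (employee share): only $103545.73 − $102293.60 = $1252.13 of this check is subject → $1252.13 × 0.0014 = $1.75
Paid family leave insurance: $4602.19 × 0.0098 = $45.10
Wage garnishment: $4602.19 × 0.0195 = $89.74
Roth 401(k) contribution: $4602.19 × 0.0369 = $169.82
Total deductions = $149.57 + $178.10 + $552.12 + $1.75 + $45.10 + $89.74 + $169.82 = $1186.20
Net pay = $4602.19 − $1186.20 = $3415.99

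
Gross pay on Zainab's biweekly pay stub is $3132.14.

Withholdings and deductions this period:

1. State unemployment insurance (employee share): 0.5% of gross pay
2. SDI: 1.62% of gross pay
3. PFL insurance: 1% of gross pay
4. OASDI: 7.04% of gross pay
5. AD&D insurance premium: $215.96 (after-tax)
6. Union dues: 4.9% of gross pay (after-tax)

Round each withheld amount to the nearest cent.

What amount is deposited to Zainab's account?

$2444.49

PFL insurance: $3132.14 × 0.01 = $31.32
State unemployment insurance (employee share): $3132.14 × 0.005 = $15.66
OASDI: $3132.14 × 0.0704 = $220.50
SDI: $3132.14 × 0.0162 = $50.74
Union dues: $3132.14 × 0.049 = $153.47
AD&D insurance premium: $215.96
Total deductions = $31.32 + $15.66 + $220.50 + $50.74 + $153.47 + $215.96 = $687.65
Net pay = $3132.14 − $687.65 = $2444.49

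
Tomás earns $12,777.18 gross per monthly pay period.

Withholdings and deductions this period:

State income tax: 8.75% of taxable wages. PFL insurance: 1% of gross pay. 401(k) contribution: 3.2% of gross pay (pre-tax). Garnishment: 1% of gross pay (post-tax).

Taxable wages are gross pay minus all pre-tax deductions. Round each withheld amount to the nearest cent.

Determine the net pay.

$11,030.54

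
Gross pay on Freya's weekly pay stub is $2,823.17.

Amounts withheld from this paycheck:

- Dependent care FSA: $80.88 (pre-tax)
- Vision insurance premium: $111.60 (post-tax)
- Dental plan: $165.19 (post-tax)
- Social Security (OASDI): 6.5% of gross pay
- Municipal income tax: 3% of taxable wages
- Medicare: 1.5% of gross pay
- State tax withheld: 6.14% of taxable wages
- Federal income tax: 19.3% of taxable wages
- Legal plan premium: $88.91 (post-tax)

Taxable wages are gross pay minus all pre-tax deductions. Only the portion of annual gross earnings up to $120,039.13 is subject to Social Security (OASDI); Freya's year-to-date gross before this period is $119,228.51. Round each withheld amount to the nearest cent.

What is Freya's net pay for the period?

$1,501.64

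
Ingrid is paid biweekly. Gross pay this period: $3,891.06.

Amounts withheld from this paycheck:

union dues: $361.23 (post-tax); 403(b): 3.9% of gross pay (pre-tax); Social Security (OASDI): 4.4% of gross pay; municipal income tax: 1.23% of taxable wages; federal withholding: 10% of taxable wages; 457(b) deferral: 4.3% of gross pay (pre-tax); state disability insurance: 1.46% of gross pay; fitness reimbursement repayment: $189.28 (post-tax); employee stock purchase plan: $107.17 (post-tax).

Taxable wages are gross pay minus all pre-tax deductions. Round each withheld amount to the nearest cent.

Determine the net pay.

$2,285.15

457(b) deferral: $3,891.06 × 0.043 = $167.32
403(b): $3,891.06 × 0.039 = $151.75
Pre-tax total = $167.32 + $151.75 = $319.07
Taxable wages = $3,891.06 − $319.07 = $3,571.99
Federal withholding: $3,571.99 × 0.1 = $357.20
Municipal income tax: $3,571.99 × 0.0123 = $43.94
State disability insurance: $3,891.06 × 0.0146 = $56.81
Social Security (OASDI): $3,891.06 × 0.044 = $171.21
Fitness reimbursement repayment: $189.28
Union dues: $361.23
Employee stock purchase plan: $107.17
Total deductions = $167.32 + $151.75 + $357.20 + $43.94 + $56.81 + $171.21 + $189.28 + $361.23 + $107.17 = $1,605.91
Net pay = $3,891.06 − $1,605.91 = $2,285.15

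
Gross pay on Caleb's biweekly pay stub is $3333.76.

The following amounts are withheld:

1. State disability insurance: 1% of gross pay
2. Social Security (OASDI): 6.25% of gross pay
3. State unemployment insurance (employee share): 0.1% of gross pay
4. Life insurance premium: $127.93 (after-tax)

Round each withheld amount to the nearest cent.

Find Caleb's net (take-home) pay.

State unemployment insurance (employee share): $3333.76 × 0.001 = $3.33
Social Security (OASDI): $3333.76 × 0.0625 = $208.36
State disability insurance: $3333.76 × 0.01 = $33.34
Life insurance premium: $127.93
Total deductions = $3.33 + $208.36 + $33.34 + $127.93 = $372.96
Net pay = $3333.76 − $372.96 = $2960.80

$2960.80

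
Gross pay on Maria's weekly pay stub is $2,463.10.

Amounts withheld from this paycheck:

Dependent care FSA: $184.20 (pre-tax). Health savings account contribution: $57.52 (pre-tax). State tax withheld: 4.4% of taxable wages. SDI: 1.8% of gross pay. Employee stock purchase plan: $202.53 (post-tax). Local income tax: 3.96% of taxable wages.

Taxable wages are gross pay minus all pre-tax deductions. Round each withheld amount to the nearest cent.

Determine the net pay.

$1,788.80

Health savings account contribution: $57.52
Dependent care FSA: $184.20
Pre-tax total = $57.52 + $184.20 = $241.72
Taxable wages = $2,463.10 − $241.72 = $2,221.38
Local income tax: $2,221.38 × 0.0396 = $87.97
State tax withheld: $2,221.38 × 0.044 = $97.74
SDI: $2,463.10 × 0.018 = $44.34
Employee stock purchase plan: $202.53
Total deductions = $57.52 + $184.20 + $87.97 + $97.74 + $44.34 + $202.53 = $674.30
Net pay = $2,463.10 − $674.30 = $1,788.80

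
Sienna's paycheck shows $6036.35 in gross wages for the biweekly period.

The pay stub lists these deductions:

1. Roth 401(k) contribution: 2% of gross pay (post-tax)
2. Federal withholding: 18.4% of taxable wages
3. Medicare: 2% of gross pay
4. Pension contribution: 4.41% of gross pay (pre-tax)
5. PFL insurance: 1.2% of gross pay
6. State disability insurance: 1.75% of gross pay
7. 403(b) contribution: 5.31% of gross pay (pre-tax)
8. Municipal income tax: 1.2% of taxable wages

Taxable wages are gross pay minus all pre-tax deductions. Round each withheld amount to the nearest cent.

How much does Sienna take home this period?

$3961.95

403(b) contribution: $6036.35 × 0.0531 = $320.53
Pension contribution: $6036.35 × 0.0441 = $266.20
Pre-tax total = $320.53 + $266.20 = $586.73
Taxable wages = $6036.35 − $586.73 = $5449.62
Federal withholding: $5449.62 × 0.184 = $1002.73
Municipal income tax: $5449.62 × 0.012 = $65.40
PFL insurance: $6036.35 × 0.012 = $72.44
State disability insurance: $6036.35 × 0.0175 = $105.64
Medicare: $6036.35 × 0.02 = $120.73
Roth 401(k) contribution: $6036.35 × 0.02 = $120.73
Total deductions = $320.53 + $266.20 + $1002.73 + $65.40 + $72.44 + $105.64 + $120.73 + $120.73 = $2074.40
Net pay = $6036.35 − $2074.40 = $3961.95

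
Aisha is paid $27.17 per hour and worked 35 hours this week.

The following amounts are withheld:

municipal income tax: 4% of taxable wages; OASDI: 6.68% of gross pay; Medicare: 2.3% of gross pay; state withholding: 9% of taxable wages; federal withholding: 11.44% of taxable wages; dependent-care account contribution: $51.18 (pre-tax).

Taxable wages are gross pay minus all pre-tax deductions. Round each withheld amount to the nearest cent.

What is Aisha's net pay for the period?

$594.48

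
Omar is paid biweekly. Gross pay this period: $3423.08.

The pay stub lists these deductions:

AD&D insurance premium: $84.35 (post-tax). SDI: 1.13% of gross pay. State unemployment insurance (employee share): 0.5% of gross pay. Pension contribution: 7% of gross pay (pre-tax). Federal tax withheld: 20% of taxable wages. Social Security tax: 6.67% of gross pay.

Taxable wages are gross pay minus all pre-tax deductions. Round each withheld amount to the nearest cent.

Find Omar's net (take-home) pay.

Pension contribution: $3423.08 × 0.07 = $239.62
Taxable wages = $3423.08 − $239.62 = $3183.46
Federal tax withheld: $3183.46 × 0.2 = $636.69
Social Security tax: $3423.08 × 0.0667 = $228.32
State unemployment insurance (employee share): $3423.08 × 0.005 = $17.12
SDI: $3423.08 × 0.0113 = $38.68
AD&D insurance premium: $84.35
Total deductions = $239.62 + $636.69 + $228.32 + $17.12 + $38.68 + $84.35 = $1244.78
Net pay = $3423.08 − $1244.78 = $2178.30

$2178.30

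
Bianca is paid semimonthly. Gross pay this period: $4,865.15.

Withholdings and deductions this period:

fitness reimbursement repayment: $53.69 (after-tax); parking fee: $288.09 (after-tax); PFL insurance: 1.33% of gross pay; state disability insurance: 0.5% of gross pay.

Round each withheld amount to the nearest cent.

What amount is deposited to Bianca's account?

$4,434.33

PFL insurance: $4,865.15 × 0.0133 = $64.71
State disability insurance: $4,865.15 × 0.005 = $24.33
Fitness reimbursement repayment: $53.69
Parking fee: $288.09
Total deductions = $64.71 + $24.33 + $53.69 + $288.09 = $430.82
Net pay = $4,865.15 − $430.82 = $4,434.33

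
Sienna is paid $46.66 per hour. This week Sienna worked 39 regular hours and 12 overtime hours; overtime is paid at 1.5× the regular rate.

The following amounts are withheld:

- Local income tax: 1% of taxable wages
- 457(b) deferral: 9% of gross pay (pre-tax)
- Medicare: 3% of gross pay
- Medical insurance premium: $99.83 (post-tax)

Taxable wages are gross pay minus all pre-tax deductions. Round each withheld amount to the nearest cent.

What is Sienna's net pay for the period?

$2,216.43

Regular pay: 39 × $46.66 = $1,819.74
Overtime pay: 12 × $46.66 × 1.5 = $839.88
Gross pay = $1,819.74 + $839.88 = $2,659.62
457(b) deferral: $2,659.62 × 0.09 = $239.37
Taxable wages = $2,659.62 − $239.37 = $2,420.25
Local income tax: $2,420.25 × 0.01 = $24.20
Medicare: $2,659.62 × 0.03 = $79.79
Medical insurance premium: $99.83
Total deductions = $239.37 + $24.20 + $79.79 + $99.83 = $443.19
Net pay = $2,659.62 − $443.19 = $2,216.43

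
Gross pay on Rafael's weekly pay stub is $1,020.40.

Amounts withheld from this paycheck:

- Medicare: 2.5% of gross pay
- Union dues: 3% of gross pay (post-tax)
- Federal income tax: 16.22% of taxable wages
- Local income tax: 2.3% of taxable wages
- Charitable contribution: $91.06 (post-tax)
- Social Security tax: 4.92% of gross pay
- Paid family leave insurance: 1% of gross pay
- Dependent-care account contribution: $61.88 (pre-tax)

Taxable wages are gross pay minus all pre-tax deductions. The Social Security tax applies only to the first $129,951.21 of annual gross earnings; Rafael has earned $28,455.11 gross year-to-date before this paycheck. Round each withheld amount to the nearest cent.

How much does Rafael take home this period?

$573.42

Dependent-care account contribution: $61.88
Taxable wages = $1,020.40 − $61.88 = $958.52
Local income tax: $958.52 × 0.023 = $22.05
Federal income tax: $958.52 × 0.1622 = $155.47
Paid family leave insurance: $1,020.40 × 0.01 = $10.20
Social Security tax: cap not yet reached, full $1,020.40 is subject → $1,020.40 × 0.0492 = $50.20
Medicare: $1,020.40 × 0.025 = $25.51
Union dues: $1,020.40 × 0.03 = $30.61
Charitable contribution: $91.06
Total deductions = $61.88 + $22.05 + $155.47 + $10.20 + $50.20 + $25.51 + $30.61 + $91.06 = $446.98
Net pay = $1,020.40 − $446.98 = $573.42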